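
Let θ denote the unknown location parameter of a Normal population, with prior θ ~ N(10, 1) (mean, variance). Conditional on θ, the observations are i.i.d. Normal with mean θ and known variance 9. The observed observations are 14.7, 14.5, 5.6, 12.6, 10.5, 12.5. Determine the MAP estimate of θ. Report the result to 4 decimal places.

n = 6; x̄ = (14.7 + 14.5 + 5.6 + 12.6 + 10.5 + 12.5)/6 = 70.4/6 = 176/15 ≈ 11.7333.
For a Normal prior and Normal likelihood with known variance, the posterior is Normal; its mode equals its mean, the precision-weighted average.
Prior precision 1/σ₀² = 1/1 = 1; data precision n/σ² = 6/9 = 2/3.
θ̂ = (1·10 + (2/3)·(176/15)) / (1 + 2/3) = (802/45)/(5/3) = 802/75 ≈ 10.6933.

θ̂_MAP = 10.6933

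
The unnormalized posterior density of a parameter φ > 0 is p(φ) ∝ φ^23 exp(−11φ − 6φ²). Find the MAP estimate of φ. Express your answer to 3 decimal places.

φ̂_MAP = 1.000

ℓ'(φ) = 23/φ − 11 − 12φ. Setting this to zero and multiplying by φ: 12φ² + 11φ − 23 = 0.
φ = (−11 + √(11² + 4·12·23)) / (2·12) = (−11 + √1225) / 24 = (−11 + 35)/24 = 1.
ℓ''(φ) = −23/φ² − 12 < 0, confirming a maximum.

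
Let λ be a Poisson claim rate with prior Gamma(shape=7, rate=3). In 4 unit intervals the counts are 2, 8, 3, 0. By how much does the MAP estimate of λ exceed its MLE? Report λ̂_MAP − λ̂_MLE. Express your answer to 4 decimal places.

Σxᵢ = 13. Posterior is Gamma(20, 7); MAP = (20−1)/7 = 19/7 ≈ 2.71429.
MLE = x̄ = 13/4 ≈ 3.25000.
Difference = 19/7 − 13/4 = -15/28 ≈ -0.5357.

MAP − MLE = -0.5357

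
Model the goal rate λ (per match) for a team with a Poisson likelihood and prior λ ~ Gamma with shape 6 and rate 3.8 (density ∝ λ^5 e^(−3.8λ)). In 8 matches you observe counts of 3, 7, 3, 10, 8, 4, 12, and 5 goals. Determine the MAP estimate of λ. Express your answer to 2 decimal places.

λ̂_MAP = 4.83

Σxᵢ = 3+7+3+10+8+4+12+5 = 52, with n = 8.
Posterior ∝ λ^5e^(−3.8λ) · λ^52e^(−8λ) = λ^57e^(−11.8λ), i.e. Gamma(shape=58, rate=11.8).
The mode of a Gamma(a, b) with a ≥ 1 (shape–rate) is (a−1)/b = 57/11.8 ≈ 4.83.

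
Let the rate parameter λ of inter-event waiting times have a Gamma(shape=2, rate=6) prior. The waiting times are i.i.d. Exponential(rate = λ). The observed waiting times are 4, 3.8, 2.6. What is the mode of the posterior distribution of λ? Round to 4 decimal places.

The Exponential(rate=λ) likelihood is ∝ λ^n e^(−λΣtᵢ). Here n = 3 and Σtᵢ = 4 + 3.8 + 2.6 = 10.4.
Posterior ∝ λe^(−6λ) · λ^3e^(−10.4λ) = λ^4e^(−16.4λ), i.e. Gamma(5, 16.4).
Mode = (a−1)/b = 4/16.4 ≈ 0.2439.

λ̂_MAP = 0.2439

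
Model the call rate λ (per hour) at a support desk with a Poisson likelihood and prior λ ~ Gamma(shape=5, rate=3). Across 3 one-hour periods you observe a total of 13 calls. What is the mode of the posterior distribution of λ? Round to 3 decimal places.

Σxᵢ = 13, n = 3.
Posterior ∝ λ^4e^(−3λ) · λ^13e^(−3λ) = λ^17e^(−6λ), i.e. Gamma(shape=18, rate=6).
The mode of a Gamma(a, b) with a ≥ 1 (shape–rate) is (a−1)/b = 17/6 ≈ 2.833.

λ̂_MAP = 2.833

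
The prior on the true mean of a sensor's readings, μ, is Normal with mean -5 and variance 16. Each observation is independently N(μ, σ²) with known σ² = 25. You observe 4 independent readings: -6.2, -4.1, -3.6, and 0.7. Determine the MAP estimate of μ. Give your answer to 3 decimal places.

μ̂_MAP = -3.778

n = 4; x̄ = ((-6.2) + (-4.1) + (-3.6) + 0.7)/4 = -13.2/4 = -3.3.
For a Normal prior and Normal likelihood with known variance, the posterior is Normal; its mode equals its mean, the precision-weighted average.
Prior precision 1/σ₀² = 1/16 = 0.0625; data precision n/σ² = 4/25 = 0.16.
μ̂ = (0.0625·(-5) + 0.16·(-3.3)) / (0.0625 + 0.16) = (-0.8405)/0.2225 = -1681/445 ≈ -3.778.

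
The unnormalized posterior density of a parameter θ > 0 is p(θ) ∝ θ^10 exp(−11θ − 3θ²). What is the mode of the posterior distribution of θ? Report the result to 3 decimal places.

ℓ'(θ) = 10/θ − 11 − 6θ. Setting this to zero and multiplying by θ: 6θ² + 11θ − 10 = 0.
θ = (−11 + √(11² + 4·6·10)) / (2·6) = (−11 + √361) / 12 = (−11 + 19)/12 = 2/3.
ℓ''(θ) = −10/θ² − 6 < 0, confirming a maximum.

θ̂_MAP = 0.667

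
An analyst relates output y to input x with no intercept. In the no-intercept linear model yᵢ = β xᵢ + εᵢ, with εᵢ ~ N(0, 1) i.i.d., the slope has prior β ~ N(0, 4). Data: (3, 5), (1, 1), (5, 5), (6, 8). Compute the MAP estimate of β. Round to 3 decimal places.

β̂_MAP = 1.249

log p(β | y) = −Σ(yᵢ − βxᵢ)²/(2·1) − β²/(2·4) + const.
Setting the derivative to zero: Σxᵢ(yᵢ − βxᵢ)/1 − β/4 = 0, so β = Σxᵢyᵢ / (Σxᵢ² + σ²/τ²).
Σxᵢyᵢ = 3·5 + 1·1 + 5·5 + 6·8 = 89; Σxᵢ² = 71; σ²/τ² = 0.25.
β̂_MAP = 89 / (71 + 0.25) = 89/71.25 ≈ 1.249.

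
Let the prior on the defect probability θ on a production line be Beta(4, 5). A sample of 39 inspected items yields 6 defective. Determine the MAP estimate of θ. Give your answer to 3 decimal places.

θ̂_MAP = 0.196

Prior: Beta(4, 5).
Data: 6 successes in 39 trials. The binomial likelihood contributes θ^6(1−θ)^33, so the posterior is Beta(4+6, 5+33) = Beta(10, 38).
For Beta(a, b) with a, b > 1 the mode is (a−1)/(a+b−2) = 9/46 ≈ 0.196.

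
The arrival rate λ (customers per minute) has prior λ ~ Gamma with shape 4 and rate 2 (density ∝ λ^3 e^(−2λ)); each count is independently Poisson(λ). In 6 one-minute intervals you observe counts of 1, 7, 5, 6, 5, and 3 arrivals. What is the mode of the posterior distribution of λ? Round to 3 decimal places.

Σxᵢ = 1+7+5+6+5+3 = 27, with n = 6.
Posterior ∝ λ^3e^(−2λ) · λ^27e^(−6λ) = λ^30e^(−8λ), i.e. Gamma(shape=31, rate=8).
The mode of a Gamma(a, b) with a ≥ 1 (shape–rate) is (a−1)/b = 30/8 ≈ 3.750.

λ̂_MAP = 3.750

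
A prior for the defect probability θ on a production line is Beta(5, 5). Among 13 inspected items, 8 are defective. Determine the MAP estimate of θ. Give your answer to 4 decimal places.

Prior: Beta(5, 5).
Data: 8 successes in 13 trials. The binomial likelihood contributes θ^8(1−θ)^5, so the posterior is Beta(5+8, 5+5) = Beta(13, 10).
For Beta(a, b) with a, b > 1 the mode is (a−1)/(a+b−2) = 12/21 ≈ 0.5714.

θ̂_MAP = 0.5714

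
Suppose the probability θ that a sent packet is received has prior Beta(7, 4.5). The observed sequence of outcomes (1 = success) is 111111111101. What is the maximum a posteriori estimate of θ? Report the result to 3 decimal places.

Prior: Beta(7, 4.5).
Data: 11 successes in 12 trials (from the sequence). The binomial likelihood contributes θ^11(1−θ)^1, so the posterior is Beta(7+11, 4.5+1) = Beta(18, 5.5).
For Beta(a, b) with a, b > 1 the mode is (a−1)/(a+b−2) = 17/21.5 ≈ 0.791.

θ̂_MAP = 0.791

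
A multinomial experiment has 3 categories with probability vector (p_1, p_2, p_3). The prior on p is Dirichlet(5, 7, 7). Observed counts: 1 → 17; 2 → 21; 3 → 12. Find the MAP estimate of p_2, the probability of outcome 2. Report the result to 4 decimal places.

The posterior is Dirichlet(αᵢ + nᵢ) = Dirichlet(22, 28, 19).
For a Dirichlet(a₁,…,a_K) with all aᵢ > 1, the mode has j-th component (aⱼ − 1)/(Σaᵢ − K).
Here Σaᵢ = 69 and K = 3, so p_2 = (28 − 1)/(69 − 3) = 27/66 ≈ 0.4091.

MAP estimate: 0.4091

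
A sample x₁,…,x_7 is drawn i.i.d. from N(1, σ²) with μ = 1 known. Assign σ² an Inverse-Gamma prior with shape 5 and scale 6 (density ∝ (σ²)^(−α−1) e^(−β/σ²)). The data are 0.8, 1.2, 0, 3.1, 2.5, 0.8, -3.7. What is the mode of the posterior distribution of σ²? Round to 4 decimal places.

Sum of squared deviations about the known mean: SS = (0.8−1)² + (1.2−1)² + (0−1)² + (3.1−1)² + (2.5−1)² + (0.8−1)² + (-3.7−1)² = 29.87.
The Normal likelihood contributes (σ²)^(−n/2) exp(−SS/(2σ²)), so the posterior is Inverse-Gamma(α + n/2, β + SS/2) = Inverse-Gamma(8.5, 20.935).
The mode of Inverse-Gamma(a, b) is b/(a+1) = 20.935/9.5 ≈ 2.2037.

σ̂²_MAP = 2.2037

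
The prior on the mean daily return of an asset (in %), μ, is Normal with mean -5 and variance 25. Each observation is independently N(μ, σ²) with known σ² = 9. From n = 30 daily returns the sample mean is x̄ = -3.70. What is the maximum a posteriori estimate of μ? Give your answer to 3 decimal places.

μ̂_MAP = -3.715

n = 30, x̄ = -3.70.
For a Normal prior and Normal likelihood with known variance, the posterior is Normal; its mode equals its mean, the precision-weighted average.
Prior precision 1/σ₀² = 1/25 = 0.04; data precision n/σ² = 30/9 = 10/3.
μ̂ = (0.04·(-5) + (10/3)·(-3.7)) / (0.04 + 10/3) = (-188/15)/(253/75) = -940/253 ≈ -3.715.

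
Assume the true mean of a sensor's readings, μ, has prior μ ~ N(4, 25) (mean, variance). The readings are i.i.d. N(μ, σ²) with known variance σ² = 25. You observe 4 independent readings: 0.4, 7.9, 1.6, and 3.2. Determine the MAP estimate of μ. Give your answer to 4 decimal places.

μ̂_MAP = 3.4200

n = 4; x̄ = (0.4 + 7.9 + 1.6 + 3.2)/4 = 13.1/4 = 3.275.
For a Normal prior and Normal likelihood with known variance, the posterior is Normal; its mode equals its mean, the precision-weighted average.
Prior precision 1/σ₀² = 1/25 = 0.04; data precision n/σ² = 4/25 = 0.16.
μ̂ = (0.04·4 + 0.16·3.275) / (0.04 + 0.16) = 0.684/0.2 = 3.4200.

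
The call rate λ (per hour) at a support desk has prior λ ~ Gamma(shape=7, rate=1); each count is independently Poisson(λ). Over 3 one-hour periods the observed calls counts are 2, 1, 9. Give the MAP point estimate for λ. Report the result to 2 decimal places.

λ̂_MAP = 4.50

Σxᵢ = 2+1+9 = 12, with n = 3.
Posterior ∝ λ^6e^(−1λ) · λ^12e^(−3λ) = λ^18e^(−4λ), i.e. Gamma(shape=19, rate=4).
The mode of a Gamma(a, b) with a ≥ 1 (shape–rate) is (a−1)/b = 18/4 ≈ 4.50.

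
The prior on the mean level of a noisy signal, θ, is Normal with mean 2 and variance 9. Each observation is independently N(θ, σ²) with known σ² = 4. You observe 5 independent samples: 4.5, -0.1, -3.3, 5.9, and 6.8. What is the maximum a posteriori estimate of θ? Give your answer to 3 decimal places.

θ̂_MAP = 2.698

n = 5; x̄ = (4.5 + (-0.1) + (-3.3) + 5.9 + 6.8)/5 = 13.8/5 = 2.76.
For a Normal prior and Normal likelihood with known variance, the posterior is Normal; its mode equals its mean, the precision-weighted average.
Prior precision 1/σ₀² = 1/9; data precision n/σ² = 5/4 = 1.25.
θ̂ = ((1/9)·2 + 1.25·2.76) / (1/9 + 1.25) = (661/180)/(49/36) = 661/245 ≈ 2.698.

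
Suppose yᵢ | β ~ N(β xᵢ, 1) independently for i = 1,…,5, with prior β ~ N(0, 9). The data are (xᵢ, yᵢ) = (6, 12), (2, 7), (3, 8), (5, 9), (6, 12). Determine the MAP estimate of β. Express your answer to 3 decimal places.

log p(β | y) = −Σ(yᵢ − βxᵢ)²/(2·1) − β²/(2·9) + const.
Setting the derivative to zero: Σxᵢ(yᵢ − βxᵢ)/1 − β/9 = 0, so β = Σxᵢyᵢ / (Σxᵢ² + σ²/τ²).
Σxᵢyᵢ = 6·12 + 2·7 + 3·8 + 5·9 + 6·12 = 227; Σxᵢ² = 110; σ²/τ² = 1/9.
β̂_MAP = 227 / (110 + 1/9) = 227/(991/9) = 2043/991 ≈ 2.062.

β̂_MAP = 2.062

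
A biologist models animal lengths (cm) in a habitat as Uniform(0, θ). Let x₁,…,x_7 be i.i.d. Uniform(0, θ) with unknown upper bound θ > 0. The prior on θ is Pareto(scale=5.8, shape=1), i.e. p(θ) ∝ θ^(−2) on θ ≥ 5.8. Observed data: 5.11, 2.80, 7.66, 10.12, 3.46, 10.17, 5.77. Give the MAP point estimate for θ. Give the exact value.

The Uniform(0, θ) likelihood is θ^(−n) for θ ≥ max(xᵢ), zero otherwise. Here max(xᵢ) = 10.17.
Posterior ∝ θ^(−2) · θ^(−7) = θ^(−9) on θ ≥ max(5.8, 10.17) = 10.17.
This density is strictly decreasing in θ, so the posterior mode lies at the lower boundary of the support.

θ̂_MAP = 10.17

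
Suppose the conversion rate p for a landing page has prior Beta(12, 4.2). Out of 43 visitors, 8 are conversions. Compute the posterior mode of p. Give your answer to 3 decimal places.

Prior: Beta(12, 4.2).
Data: 8 successes in 43 trials. The binomial likelihood contributes p^8(1−p)^35, so the posterior is Beta(12+8, 4.2+35) = Beta(20, 39.2).
For Beta(a, b) with a, b > 1 the mode is (a−1)/(a+b−2) = 19/57.2 ≈ 0.332.

p̂_MAP = 0.332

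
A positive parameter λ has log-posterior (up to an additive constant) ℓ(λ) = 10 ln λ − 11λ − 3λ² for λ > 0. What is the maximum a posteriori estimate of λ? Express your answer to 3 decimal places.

ℓ'(λ) = 10/λ − 11 − 6λ. Setting this to zero and multiplying by λ: 6λ² + 11λ − 10 = 0.
λ = (−11 + √(11² + 4·6·10)) / (2·6) = (−11 + √361) / 12 = (−11 + 19)/12 = 2/3.
ℓ''(λ) = −10/λ² − 6 < 0, confirming a maximum.

λ̂_MAP = 0.667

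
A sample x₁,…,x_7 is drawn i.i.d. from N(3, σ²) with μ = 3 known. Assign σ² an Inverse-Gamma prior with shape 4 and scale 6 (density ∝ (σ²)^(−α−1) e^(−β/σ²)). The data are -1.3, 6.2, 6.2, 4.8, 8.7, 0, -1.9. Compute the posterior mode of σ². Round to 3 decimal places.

Sum of squared deviations about the known mean: SS = (-1.3−3)² + (6.2−3)² + (6.2−3)² + (4.8−3)² + (8.7−3)² + (0−3)² + (-1.9−3)² = 107.71.
The Normal likelihood contributes (σ²)^(−n/2) exp(−SS/(2σ²)), so the posterior is Inverse-Gamma(α + n/2, β + SS/2) = Inverse-Gamma(7.5, 59.855).
The mode of Inverse-Gamma(a, b) is b/(a+1) = 59.855/8.5 ≈ 7.042.

σ̂²_MAP = 7.042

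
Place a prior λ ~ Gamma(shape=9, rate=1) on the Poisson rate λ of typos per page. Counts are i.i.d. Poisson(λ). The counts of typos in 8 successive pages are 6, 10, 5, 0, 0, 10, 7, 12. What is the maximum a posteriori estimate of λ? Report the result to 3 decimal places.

Σxᵢ = 6+10+5+0+0+10+7+12 = 50, with n = 8.
Posterior ∝ λ^8e^(−1λ) · λ^50e^(−8λ) = λ^58e^(−9λ), i.e. Gamma(shape=59, rate=9).
The mode of a Gamma(a, b) with a ≥ 1 (shape–rate) is (a−1)/b = 58/9 ≈ 6.444.

λ̂_MAP = 6.444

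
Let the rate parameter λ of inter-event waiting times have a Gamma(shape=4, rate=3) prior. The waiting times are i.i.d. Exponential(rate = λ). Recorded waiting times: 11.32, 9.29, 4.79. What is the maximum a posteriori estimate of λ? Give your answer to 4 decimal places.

The Exponential(rate=λ) likelihood is ∝ λ^n e^(−λΣtᵢ). Here n = 3 and Σtᵢ = 11.32 + 9.29 + 4.79 = 25.40.
Posterior ∝ λ^3e^(−3λ) · λ^3e^(−25.40λ) = λ^6e^(−28.40λ), i.e. Gamma(7, 28.40).
Mode = (a−1)/b = 6/28.40 ≈ 0.2113.

λ̂_MAP = 0.2113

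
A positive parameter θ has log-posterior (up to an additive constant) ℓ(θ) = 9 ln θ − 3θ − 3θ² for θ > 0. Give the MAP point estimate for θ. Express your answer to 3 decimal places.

θ̂_MAP = 1.000

ℓ'(θ) = 9/θ − 3 − 6θ. Setting this to zero and multiplying by θ: 6θ² + 3θ − 9 = 0.
θ = (−3 + √(3² + 4·6·9)) / (2·6) = (−3 + √225) / 12 = (−3 + 15)/12 = 1.
ℓ''(θ) = −9/θ² − 6 < 0, confirming a maximum.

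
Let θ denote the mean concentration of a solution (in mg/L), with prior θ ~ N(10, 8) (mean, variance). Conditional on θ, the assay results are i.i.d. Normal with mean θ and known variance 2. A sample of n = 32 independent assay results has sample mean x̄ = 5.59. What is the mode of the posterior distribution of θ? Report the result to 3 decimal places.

n = 32, x̄ = 5.59.
For a Normal prior and Normal likelihood with known variance, the posterior is Normal; its mode equals its mean, the precision-weighted average.
Prior precision 1/σ₀² = 1/8 = 0.125; data precision n/σ² = 32/2 = 16.
θ̂ = (0.125·10 + 16·5.59) / (0.125 + 16) = 90.69/16.125 = 6046/1075 ≈ 5.624.

θ̂_MAP = 5.624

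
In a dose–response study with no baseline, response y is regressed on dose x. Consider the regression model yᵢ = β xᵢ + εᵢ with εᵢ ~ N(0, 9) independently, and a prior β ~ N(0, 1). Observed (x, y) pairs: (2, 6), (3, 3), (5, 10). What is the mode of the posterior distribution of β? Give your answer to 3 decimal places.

β̂_MAP = 1.511

log p(β | y) = −Σ(yᵢ − βxᵢ)²/(2·9) − β²/(2·1) + const.
Setting the derivative to zero: Σxᵢ(yᵢ − βxᵢ)/9 − β/1 = 0, so β = Σxᵢyᵢ / (Σxᵢ² + σ²/τ²).
Σxᵢyᵢ = 2·6 + 3·3 + 5·10 = 71; Σxᵢ² = 38; σ²/τ² = 9.
β̂_MAP = 71 / (38 + 9) = 71/47 ≈ 1.511.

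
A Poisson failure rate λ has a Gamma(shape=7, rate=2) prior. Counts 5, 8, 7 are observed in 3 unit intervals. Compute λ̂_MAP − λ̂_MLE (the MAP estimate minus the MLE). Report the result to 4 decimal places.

MAP − MLE = -1.4667

Σxᵢ = 20. Posterior is Gamma(27, 5); MAP = (27−1)/5 = 26/5 ≈ 5.20000.
MLE = x̄ = 20/3 ≈ 6.66667.
Difference = 26/5 − 20/3 = -22/15 ≈ -1.4667.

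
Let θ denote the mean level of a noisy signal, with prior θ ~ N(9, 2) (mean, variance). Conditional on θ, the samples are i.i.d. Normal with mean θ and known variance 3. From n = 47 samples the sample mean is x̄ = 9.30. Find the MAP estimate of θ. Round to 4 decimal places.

n = 47, x̄ = 9.30.
For a Normal prior and Normal likelihood with known variance, the posterior is Normal; its mode equals its mean, the precision-weighted average.
Prior precision 1/σ₀² = 1/2 = 0.5; data precision n/σ² = 47/3.
θ̂ = (0.5·9 + (47/3)·9.3) / (0.5 + 47/3) = 150.2/(97/6) = 4506/485 ≈ 9.2907.

θ̂_MAP = 9.2907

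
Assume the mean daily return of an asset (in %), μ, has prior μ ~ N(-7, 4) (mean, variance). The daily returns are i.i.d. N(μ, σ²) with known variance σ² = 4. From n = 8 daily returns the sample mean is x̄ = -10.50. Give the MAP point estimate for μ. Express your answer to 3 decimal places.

n = 8, x̄ = -10.50.
For a Normal prior and Normal likelihood with known variance, the posterior is Normal; its mode equals its mean, the precision-weighted average.
Prior precision 1/σ₀² = 1/4 = 0.25; data precision n/σ² = 8/4 = 2.
μ̂ = (0.25·(-7) + 2·(-10.5)) / (0.25 + 2) = (-22.75)/2.25 = -91/9 ≈ -10.111.

μ̂_MAP = -10.111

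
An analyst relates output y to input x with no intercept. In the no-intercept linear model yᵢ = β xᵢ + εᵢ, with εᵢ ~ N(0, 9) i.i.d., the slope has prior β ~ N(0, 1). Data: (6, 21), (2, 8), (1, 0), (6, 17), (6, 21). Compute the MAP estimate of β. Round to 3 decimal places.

log p(β | y) = −Σ(yᵢ − βxᵢ)²/(2·9) − β²/(2·1) + const.
Setting the derivative to zero: Σxᵢ(yᵢ − βxᵢ)/9 − β/1 = 0, so β = Σxᵢyᵢ / (Σxᵢ² + σ²/τ²).
Σxᵢyᵢ = 6·21 + 2·8 + 1·0 + 6·17 + 6·21 = 370; Σxᵢ² = 113; σ²/τ² = 9.
β̂_MAP = 370 / (113 + 9) = 370/122 ≈ 3.033.

β̂_MAP = 3.033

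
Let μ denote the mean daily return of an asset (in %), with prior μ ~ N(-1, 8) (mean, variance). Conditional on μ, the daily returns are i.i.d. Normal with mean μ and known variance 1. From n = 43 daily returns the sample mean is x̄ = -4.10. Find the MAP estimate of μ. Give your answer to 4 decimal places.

μ̂_MAP = -4.0910

n = 43, x̄ = -4.10.
For a Normal prior and Normal likelihood with known variance, the posterior is Normal; its mode equals its mean, the precision-weighted average.
Prior precision 1/σ₀² = 1/8 = 0.125; data precision n/σ² = 43/1 = 43.
μ̂ = (0.125·(-1) + 43·(-4.1)) / (0.125 + 43) = (-176.425)/43.125 = -7057/1725 ≈ -4.0910.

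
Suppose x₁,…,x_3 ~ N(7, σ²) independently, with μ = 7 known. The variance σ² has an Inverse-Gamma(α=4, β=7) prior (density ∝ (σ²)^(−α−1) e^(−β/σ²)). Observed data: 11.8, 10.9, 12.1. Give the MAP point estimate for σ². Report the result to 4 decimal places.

Sum of squared deviations about the known mean: SS = (11.8−7)² + (10.9−7)² + (12.1−7)² = 64.26.
The Normal likelihood contributes (σ²)^(−n/2) exp(−SS/(2σ²)), so the posterior is Inverse-Gamma(α + n/2, β + SS/2) = Inverse-Gamma(5.5, 39.13).
The mode of Inverse-Gamma(a, b) is b/(a+1) = 39.13/6.5 ≈ 6.0200.

σ̂²_MAP = 6.0200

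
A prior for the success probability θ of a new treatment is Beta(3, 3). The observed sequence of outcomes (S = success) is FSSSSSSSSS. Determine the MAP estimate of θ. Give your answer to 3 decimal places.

Prior: Beta(3, 3).
Data: 9 successes in 10 trials (from the sequence). The binomial likelihood contributes θ^9(1−θ)^1, so the posterior is Beta(3+9, 3+1) = Beta(12, 4).
For Beta(a, b) with a, b > 1 the mode is (a−1)/(a+b−2) = 11/14 ≈ 0.786.

θ̂_MAP = 0.786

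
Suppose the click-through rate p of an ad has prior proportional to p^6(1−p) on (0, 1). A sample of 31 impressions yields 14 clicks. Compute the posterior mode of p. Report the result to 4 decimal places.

The prior density ∝ p^6(1−p)^1 is the kernel of Beta(7, 2).
Data: 14 successes in 31 trials. The binomial likelihood contributes p^14(1−p)^17, so the posterior is Beta(7+14, 2+17) = Beta(21, 19).
For Beta(a, b) with a, b > 1 the mode is (a−1)/(a+b−2) = 20/38 ≈ 0.5263.

p̂_MAP = 0.5263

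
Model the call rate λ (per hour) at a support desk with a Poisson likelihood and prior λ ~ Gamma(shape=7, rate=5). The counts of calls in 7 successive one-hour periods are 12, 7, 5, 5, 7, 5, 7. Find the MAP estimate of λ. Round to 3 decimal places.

Σxᵢ = 12+7+5+5+7+5+7 = 48, with n = 7.
Posterior ∝ λ^6e^(−5λ) · λ^48e^(−7λ) = λ^54e^(−12λ), i.e. Gamma(shape=55, rate=12).
The mode of a Gamma(a, b) with a ≥ 1 (shape–rate) is (a−1)/b = 54/12 ≈ 4.500.

λ̂_MAP = 4.500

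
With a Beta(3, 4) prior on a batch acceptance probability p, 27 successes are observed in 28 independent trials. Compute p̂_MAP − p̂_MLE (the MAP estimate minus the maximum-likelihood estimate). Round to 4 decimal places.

Posterior is Beta(30, 5); MAP = (30−1)/(35−2) = 29/33 ≈ 0.87879.
MLE ignores the prior: p̂_MLE = k/n = 27/28 ≈ 0.96429.
Difference = 29/33 − 27/28 = -79/924 ≈ -0.0855.

MAP − MLE = -0.0855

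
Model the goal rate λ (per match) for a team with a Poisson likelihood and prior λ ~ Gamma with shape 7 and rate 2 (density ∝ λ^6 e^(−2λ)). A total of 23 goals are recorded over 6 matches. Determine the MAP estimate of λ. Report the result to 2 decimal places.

λ̂_MAP = 3.63

Σxᵢ = 23, n = 6.
Posterior ∝ λ^6e^(−2λ) · λ^23e^(−6λ) = λ^29e^(−8λ), i.e. Gamma(shape=30, rate=8).
The mode of a Gamma(a, b) with a ≥ 1 (shape–rate) is (a−1)/b = 29/8 ≈ 3.63.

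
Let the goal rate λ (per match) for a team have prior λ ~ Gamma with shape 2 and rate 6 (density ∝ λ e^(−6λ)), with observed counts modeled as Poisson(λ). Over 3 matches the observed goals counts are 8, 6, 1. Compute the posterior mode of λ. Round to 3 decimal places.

λ̂_MAP = 1.778

Σxᵢ = 8+6+1 = 15, with n = 3.
Posterior ∝ λe^(−6λ) · λ^15e^(−3λ) = λ^16e^(−9λ), i.e. Gamma(shape=17, rate=9).
The mode of a Gamma(a, b) with a ≥ 1 (shape–rate) is (a−1)/b = 16/9 ≈ 1.778.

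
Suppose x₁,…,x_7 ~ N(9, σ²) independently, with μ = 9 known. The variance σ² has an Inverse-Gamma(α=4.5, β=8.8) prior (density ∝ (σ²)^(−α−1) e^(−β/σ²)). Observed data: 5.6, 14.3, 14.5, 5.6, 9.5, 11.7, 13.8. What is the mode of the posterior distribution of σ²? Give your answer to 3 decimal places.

Sum of squared deviations about the known mean: SS = (5.6−9)² + (14.3−9)² + (14.5−9)² + (5.6−9)² + (9.5−9)² + (11.7−9)² + (13.8−9)² = 112.04.
The Normal likelihood contributes (σ²)^(−n/2) exp(−SS/(2σ²)), so the posterior is Inverse-Gamma(α + n/2, β + SS/2) = Inverse-Gamma(8, 64.82).
The mode of Inverse-Gamma(a, b) is b/(a+1) = 64.82/9 ≈ 7.202.

σ̂²_MAP = 7.202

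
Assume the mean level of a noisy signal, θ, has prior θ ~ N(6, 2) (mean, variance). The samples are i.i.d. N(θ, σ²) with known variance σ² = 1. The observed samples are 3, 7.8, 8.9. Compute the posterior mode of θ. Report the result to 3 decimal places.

n = 3; x̄ = (3 + 7.8 + 8.9)/3 = 19.7/3 = 197/30 ≈ 6.5667.
For a Normal prior and Normal likelihood with known variance, the posterior is Normal; its mode equals its mean, the precision-weighted average.
Prior precision 1/σ₀² = 1/2 = 0.5; data precision n/σ² = 3/1 = 3.
θ̂ = (0.5·6 + 3·(197/30)) / (0.5 + 3) = 22.7/3.5 = 227/35 ≈ 6.486.

θ̂_MAP = 6.486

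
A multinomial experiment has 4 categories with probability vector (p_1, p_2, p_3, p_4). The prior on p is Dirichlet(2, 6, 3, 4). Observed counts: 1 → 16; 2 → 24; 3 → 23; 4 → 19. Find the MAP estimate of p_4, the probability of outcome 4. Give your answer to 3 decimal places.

The posterior is Dirichlet(αᵢ + nᵢ) = Dirichlet(18, 30, 26, 23).
For a Dirichlet(a₁,…,a_K) with all aᵢ > 1, the mode has j-th component (aⱼ − 1)/(Σaᵢ − K).
Here Σaᵢ = 97 and K = 4, so p_4 = (23 − 1)/(97 − 4) = 22/93 ≈ 0.237.

MAP estimate: 0.237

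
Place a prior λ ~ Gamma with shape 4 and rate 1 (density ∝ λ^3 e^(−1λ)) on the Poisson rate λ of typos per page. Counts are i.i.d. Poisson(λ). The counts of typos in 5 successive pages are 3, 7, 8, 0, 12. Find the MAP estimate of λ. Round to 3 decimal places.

λ̂_MAP = 5.500

Σxᵢ = 3+7+8+0+12 = 30, with n = 5.
Posterior ∝ λ^3e^(−1λ) · λ^30e^(−5λ) = λ^33e^(−6λ), i.e. Gamma(shape=34, rate=6).
The mode of a Gamma(a, b) with a ≥ 1 (shape–rate) is (a−1)/b = 33/6 ≈ 5.500.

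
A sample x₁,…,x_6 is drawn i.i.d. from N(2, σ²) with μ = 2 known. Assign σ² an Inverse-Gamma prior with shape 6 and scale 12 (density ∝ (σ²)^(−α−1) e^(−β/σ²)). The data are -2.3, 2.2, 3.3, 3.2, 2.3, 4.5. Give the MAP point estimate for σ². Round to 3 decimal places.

Sum of squared deviations about the known mean: SS = (-2.3−2)² + (2.2−2)² + (3.3−2)² + (3.2−2)² + (2.3−2)² + (4.5−2)² = 28.
The Normal likelihood contributes (σ²)^(−n/2) exp(−SS/(2σ²)), so the posterior is Inverse-Gamma(α + n/2, β + SS/2) = Inverse-Gamma(9, 26).
The mode of Inverse-Gamma(a, b) is b/(a+1) = 26/10 ≈ 2.600.

σ̂²_MAP = 2.600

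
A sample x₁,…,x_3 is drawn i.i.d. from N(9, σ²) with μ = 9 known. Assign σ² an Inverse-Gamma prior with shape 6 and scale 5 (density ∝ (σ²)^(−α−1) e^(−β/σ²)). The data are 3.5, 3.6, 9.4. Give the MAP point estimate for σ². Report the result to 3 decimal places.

Sum of squared deviations about the known mean: SS = (3.5−9)² + (3.6−9)² + (9.4−9)² = 59.57.
The Normal likelihood contributes (σ²)^(−n/2) exp(−SS/(2σ²)), so the posterior is Inverse-Gamma(α + n/2, β + SS/2) = Inverse-Gamma(7.5, 34.785).
The mode of Inverse-Gamma(a, b) is b/(a+1) = 34.785/8.5 ≈ 4.092.

σ̂²_MAP = 4.092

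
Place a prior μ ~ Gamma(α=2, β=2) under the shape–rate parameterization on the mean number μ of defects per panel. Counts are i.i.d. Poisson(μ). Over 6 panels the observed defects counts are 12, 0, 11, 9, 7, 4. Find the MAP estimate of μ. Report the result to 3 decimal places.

μ̂_MAP = 5.500

Σxᵢ = 12+0+11+9+7+4 = 43, with n = 6.
Posterior ∝ μe^(−2μ) · μ^43e^(−6μ) = μ^44e^(−8μ), i.e. Gamma(shape=45, rate=8).
The mode of a Gamma(a, b) with a ≥ 1 (shape–rate) is (a−1)/b = 44/8 ≈ 5.500.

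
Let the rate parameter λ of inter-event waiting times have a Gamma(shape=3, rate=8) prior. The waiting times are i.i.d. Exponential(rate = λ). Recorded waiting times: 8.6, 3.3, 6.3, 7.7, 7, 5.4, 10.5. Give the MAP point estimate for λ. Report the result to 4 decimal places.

λ̂_MAP = 0.1585

The Exponential(rate=λ) likelihood is ∝ λ^n e^(−λΣtᵢ). Here n = 7 and Σtᵢ = 8.6 + 3.3 + 6.3 + 7.7 + 7 + 5.4 + 10.5 = 48.8.
Posterior ∝ λ^2e^(−8λ) · λ^7e^(−48.8λ) = λ^9e^(−56.8λ), i.e. Gamma(10, 56.8).
Mode = (a−1)/b = 9/56.8 ≈ 0.1585.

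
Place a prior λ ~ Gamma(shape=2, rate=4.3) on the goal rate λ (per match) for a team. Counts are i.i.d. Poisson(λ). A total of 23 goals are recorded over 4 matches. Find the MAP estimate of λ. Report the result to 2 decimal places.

Σxᵢ = 23, n = 4.
Posterior ∝ λe^(−4.3λ) · λ^23e^(−4λ) = λ^24e^(−8.3λ), i.e. Gamma(shape=25, rate=8.3).
The mode of a Gamma(a, b) with a ≥ 1 (shape–rate) is (a−1)/b = 24/8.3 ≈ 2.89.

λ̂_MAP = 2.89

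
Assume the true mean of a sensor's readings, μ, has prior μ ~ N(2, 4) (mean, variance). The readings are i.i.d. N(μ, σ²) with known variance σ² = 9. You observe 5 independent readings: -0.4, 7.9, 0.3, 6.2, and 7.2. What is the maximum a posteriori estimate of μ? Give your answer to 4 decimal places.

μ̂_MAP = 3.5448

n = 5; x̄ = ((-0.4) + 7.9 + 0.3 + 6.2 + 7.2)/5 = 21.2/5 = 4.24.
For a Normal prior and Normal likelihood with known variance, the posterior is Normal; its mode equals its mean, the precision-weighted average.
Prior precision 1/σ₀² = 1/4 = 0.25; data precision n/σ² = 5/9.
μ̂ = (0.25·2 + (5/9)·4.24) / (0.25 + 5/9) = (257/90)/(29/36) = 514/145 ≈ 3.5448.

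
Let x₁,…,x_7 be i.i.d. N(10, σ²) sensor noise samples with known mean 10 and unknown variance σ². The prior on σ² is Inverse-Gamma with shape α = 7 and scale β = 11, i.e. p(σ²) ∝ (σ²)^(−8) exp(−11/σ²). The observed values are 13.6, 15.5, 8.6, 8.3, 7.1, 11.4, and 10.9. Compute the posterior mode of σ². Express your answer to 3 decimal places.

Sum of squared deviations about the known mean: SS = (13.6−10)² + (15.5−10)² + (8.6−10)² + (8.3−10)² + (7.1−10)² + (11.4−10)² + (10.9−10)² = 59.24.
The Normal likelihood contributes (σ²)^(−n/2) exp(−SS/(2σ²)), so the posterior is Inverse-Gamma(α + n/2, β + SS/2) = Inverse-Gamma(10.5, 40.62).
The mode of Inverse-Gamma(a, b) is b/(a+1) = 40.62/11.5 ≈ 3.532.

σ̂²_MAP = 3.532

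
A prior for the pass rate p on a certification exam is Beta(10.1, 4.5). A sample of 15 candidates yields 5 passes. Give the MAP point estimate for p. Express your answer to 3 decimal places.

p̂_MAP = 0.511

Prior: Beta(10.1, 4.5).
Data: 5 successes in 15 trials. The binomial likelihood contributes p^5(1−p)^10, so the posterior is Beta(10.1+5, 4.5+10) = Beta(15.1, 14.5).
For Beta(a, b) with a, b > 1 the mode is (a−1)/(a+b−2) = 14.1/27.6 ≈ 0.511.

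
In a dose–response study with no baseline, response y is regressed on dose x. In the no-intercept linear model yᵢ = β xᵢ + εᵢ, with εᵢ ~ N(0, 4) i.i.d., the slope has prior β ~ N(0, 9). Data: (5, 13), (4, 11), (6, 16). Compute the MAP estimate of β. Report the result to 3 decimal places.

log p(β | y) = −Σ(yᵢ − βxᵢ)²/(2·4) − β²/(2·9) + const.
Setting the derivative to zero: Σxᵢ(yᵢ − βxᵢ)/4 − β/9 = 0, so β = Σxᵢyᵢ / (Σxᵢ² + σ²/τ²).
Σxᵢyᵢ = 5·13 + 4·11 + 6·16 = 205; Σxᵢ² = 77; σ²/τ² = 4/9.
β̂_MAP = 205 / (77 + 4/9) = 205/(697/9) = 45/17 ≈ 2.647.

β̂_MAP = 2.647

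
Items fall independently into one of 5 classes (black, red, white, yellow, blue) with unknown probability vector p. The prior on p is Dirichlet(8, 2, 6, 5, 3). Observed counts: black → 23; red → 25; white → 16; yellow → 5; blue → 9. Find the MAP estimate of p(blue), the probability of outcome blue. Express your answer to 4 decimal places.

MAP estimate of p(blue) = 0.1134

The posterior is Dirichlet(αᵢ + nᵢ) = Dirichlet(31, 27, 22, 10, 12).
For a Dirichlet(a₁,…,a_K) with all aᵢ > 1, the mode has j-th component (aⱼ − 1)/(Σaᵢ − K).
Here Σaᵢ = 102 and K = 5, so p(blue) = (12 − 1)/(102 − 5) = 11/97 ≈ 0.1134.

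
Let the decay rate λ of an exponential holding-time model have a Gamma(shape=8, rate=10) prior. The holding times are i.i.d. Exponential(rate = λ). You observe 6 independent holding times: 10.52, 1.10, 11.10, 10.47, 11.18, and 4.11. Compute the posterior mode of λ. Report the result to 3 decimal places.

λ̂_MAP = 0.222

The Exponential(rate=λ) likelihood is ∝ λ^n e^(−λΣtᵢ). Here n = 6 and Σtᵢ = 10.52 + 1.10 + 11.10 + 10.47 + 11.18 + 4.11 = 48.48.
Posterior ∝ λ^7e^(−10λ) · λ^6e^(−48.48λ) = λ^13e^(−58.48λ), i.e. Gamma(14, 58.48).
Mode = (a−1)/b = 13/58.48 ≈ 0.222.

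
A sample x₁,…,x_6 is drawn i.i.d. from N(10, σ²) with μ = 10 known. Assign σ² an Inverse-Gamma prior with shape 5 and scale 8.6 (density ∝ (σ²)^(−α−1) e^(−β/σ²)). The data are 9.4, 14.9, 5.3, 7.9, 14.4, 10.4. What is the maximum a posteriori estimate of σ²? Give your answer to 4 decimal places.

Sum of squared deviations about the known mean: SS = (9.4−10)² + (14.9−10)² + (5.3−10)² + (7.9−10)² + (14.4−10)² + (10.4−10)² = 70.39.
The Normal likelihood contributes (σ²)^(−n/2) exp(−SS/(2σ²)), so the posterior is Inverse-Gamma(α + n/2, β + SS/2) = Inverse-Gamma(8, 43.795).
The mode of Inverse-Gamma(a, b) is b/(a+1) = 43.795/9 ≈ 4.8661.

σ̂²_MAP = 4.8661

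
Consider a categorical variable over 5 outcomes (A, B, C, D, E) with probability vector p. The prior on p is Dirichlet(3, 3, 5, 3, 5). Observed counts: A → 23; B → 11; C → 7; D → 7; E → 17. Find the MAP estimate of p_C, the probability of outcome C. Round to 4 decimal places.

The posterior is Dirichlet(αᵢ + nᵢ) = Dirichlet(26, 14, 12, 10, 22).
For a Dirichlet(a₁,…,a_K) with all aᵢ > 1, the mode has j-th component (aⱼ − 1)/(Σaᵢ − K).
Here Σaᵢ = 84 and K = 5, so p_C = (12 − 1)/(84 − 5) = 11/79 ≈ 0.1392.

MAP estimate of p_C = 0.1392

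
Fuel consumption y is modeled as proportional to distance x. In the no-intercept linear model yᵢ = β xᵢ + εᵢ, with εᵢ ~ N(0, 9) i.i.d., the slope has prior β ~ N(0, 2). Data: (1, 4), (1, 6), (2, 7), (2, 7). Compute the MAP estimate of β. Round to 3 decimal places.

β̂_MAP = 2.621

log p(β | y) = −Σ(yᵢ − βxᵢ)²/(2·9) − β²/(2·2) + const.
Setting the derivative to zero: Σxᵢ(yᵢ − βxᵢ)/9 − β/2 = 0, so β = Σxᵢyᵢ / (Σxᵢ² + σ²/τ²).
Σxᵢyᵢ = 1·4 + 1·6 + 2·7 + 2·7 = 38; Σxᵢ² = 10; σ²/τ² = 4.5.
β̂_MAP = 38 / (10 + 4.5) = 38/14.5 ≈ 2.621.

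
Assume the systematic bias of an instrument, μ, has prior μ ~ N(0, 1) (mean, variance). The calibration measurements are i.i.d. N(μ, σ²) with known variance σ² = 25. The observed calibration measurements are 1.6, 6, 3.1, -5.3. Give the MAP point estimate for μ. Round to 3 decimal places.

μ̂_MAP = 0.186

n = 4; x̄ = (1.6 + 6 + 3.1 + (-5.3))/4 = 5.4/4 = 1.35.
For a Normal prior and Normal likelihood with known variance, the posterior is Normal; its mode equals its mean, the precision-weighted average.
Prior precision 1/σ₀² = 1/1 = 1; data precision n/σ² = 4/25 = 0.16.
μ̂ = (1·0 + 0.16·1.35) / (1 + 0.16) = 0.216/1.16 = 27/145 ≈ 0.186.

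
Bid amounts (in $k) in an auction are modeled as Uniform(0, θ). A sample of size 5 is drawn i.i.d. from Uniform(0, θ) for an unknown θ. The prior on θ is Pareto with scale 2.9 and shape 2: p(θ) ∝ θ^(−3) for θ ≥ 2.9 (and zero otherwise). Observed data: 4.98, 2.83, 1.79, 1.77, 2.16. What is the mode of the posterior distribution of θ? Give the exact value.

The Uniform(0, θ) likelihood is θ^(−n) for θ ≥ max(xᵢ), zero otherwise. Here max(xᵢ) = 4.98.
Posterior ∝ θ^(−3) · θ^(−5) = θ^(−8) on θ ≥ max(2.9, 4.98) = 4.98.
This density is strictly decreasing in θ, so the posterior mode lies at the lower boundary of the support.

θ̂_MAP = 4.98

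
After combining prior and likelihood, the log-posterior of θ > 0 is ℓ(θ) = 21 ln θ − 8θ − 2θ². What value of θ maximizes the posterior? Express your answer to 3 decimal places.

θ̂_MAP = 1.500

ℓ'(θ) = 21/θ − 8 − 4θ. Setting this to zero and multiplying by θ: 4θ² + 8θ − 21 = 0.
θ = (−8 + √(8² + 4·4·21)) / (2·4) = (−8 + √400) / 8 = (−8 + 20)/8 = 3/2.
ℓ''(θ) = −21/θ² − 4 < 0, confirming a maximum.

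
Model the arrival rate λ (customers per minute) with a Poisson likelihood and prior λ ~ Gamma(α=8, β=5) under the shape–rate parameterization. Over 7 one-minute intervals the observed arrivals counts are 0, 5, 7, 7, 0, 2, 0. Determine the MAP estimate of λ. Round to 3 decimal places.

λ̂_MAP = 2.333

Σxᵢ = 0+5+7+7+0+2+0 = 21, with n = 7.
Posterior ∝ λ^7e^(−5λ) · λ^21e^(−7λ) = λ^28e^(−12λ), i.e. Gamma(shape=29, rate=12).
The mode of a Gamma(a, b) with a ≥ 1 (shape–rate) is (a−1)/b = 28/12 ≈ 2.333.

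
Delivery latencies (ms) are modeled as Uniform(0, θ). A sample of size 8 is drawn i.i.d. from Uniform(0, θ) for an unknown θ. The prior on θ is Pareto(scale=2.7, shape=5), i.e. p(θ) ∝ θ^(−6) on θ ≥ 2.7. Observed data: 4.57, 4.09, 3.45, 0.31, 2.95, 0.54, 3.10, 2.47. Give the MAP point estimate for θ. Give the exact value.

θ̂_MAP = 4.57

The Uniform(0, θ) likelihood is θ^(−n) for θ ≥ max(xᵢ), zero otherwise. Here max(xᵢ) = 4.57.
Posterior ∝ θ^(−6) · θ^(−8) = θ^(−14) on θ ≥ max(2.7, 4.57) = 4.57.
This density is strictly decreasing in θ, so the posterior mode lies at the lower boundary of the support.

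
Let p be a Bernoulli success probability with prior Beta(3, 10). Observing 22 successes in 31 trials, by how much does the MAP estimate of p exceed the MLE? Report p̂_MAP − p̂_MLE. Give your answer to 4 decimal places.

Posterior is Beta(25, 19); MAP = (25−1)/(44−2) = 24/42 ≈ 0.57143.
MLE ignores the prior: p̂_MLE = k/n = 22/31 ≈ 0.70968.
Difference = 24/42 − 22/31 = -30/217 ≈ -0.1382.

MAP − MLE = -0.1382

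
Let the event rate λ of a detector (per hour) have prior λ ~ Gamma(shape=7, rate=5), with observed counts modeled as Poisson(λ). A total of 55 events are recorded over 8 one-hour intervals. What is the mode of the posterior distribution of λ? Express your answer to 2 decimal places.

λ̂_MAP = 4.69

Σxᵢ = 55, n = 8.
Posterior ∝ λ^6e^(−5λ) · λ^55e^(−8λ) = λ^61e^(−13λ), i.e. Gamma(shape=62, rate=13).
The mode of a Gamma(a, b) with a ≥ 1 (shape–rate) is (a−1)/b = 61/13 ≈ 4.69.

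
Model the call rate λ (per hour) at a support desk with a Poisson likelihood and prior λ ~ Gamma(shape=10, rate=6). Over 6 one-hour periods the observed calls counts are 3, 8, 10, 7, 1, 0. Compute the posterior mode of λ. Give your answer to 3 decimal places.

λ̂_MAP = 3.167

Σxᵢ = 3+8+10+7+1+0 = 29, with n = 6.
Posterior ∝ λ^9e^(−6λ) · λ^29e^(−6λ) = λ^38e^(−12λ), i.e. Gamma(shape=39, rate=12).
The mode of a Gamma(a, b) with a ≥ 1 (shape–rate) is (a−1)/b = 38/12 ≈ 3.167.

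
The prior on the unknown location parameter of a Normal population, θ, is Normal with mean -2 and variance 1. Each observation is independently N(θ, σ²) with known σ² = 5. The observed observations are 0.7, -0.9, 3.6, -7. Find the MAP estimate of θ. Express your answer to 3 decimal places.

n = 4; x̄ = (0.7 + (-0.9) + 3.6 + (-7))/4 = -3.6/4 = -0.9.
For a Normal prior and Normal likelihood with known variance, the posterior is Normal; its mode equals its mean, the precision-weighted average.
Prior precision 1/σ₀² = 1/1 = 1; data precision n/σ² = 4/5 = 0.8.
θ̂ = (1·(-2) + 0.8·(-0.9)) / (1 + 0.8) = (-2.72)/1.8 = -68/45 ≈ -1.511.

θ̂_MAP = -1.511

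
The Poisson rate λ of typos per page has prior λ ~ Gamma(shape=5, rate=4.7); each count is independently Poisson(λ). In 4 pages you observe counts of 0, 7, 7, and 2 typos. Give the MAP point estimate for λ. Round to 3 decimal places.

Σxᵢ = 0+7+7+2 = 16, with n = 4.
Posterior ∝ λ^4e^(−4.7λ) · λ^16e^(−4λ) = λ^20e^(−8.7λ), i.e. Gamma(shape=21, rate=8.7).
The mode of a Gamma(a, b) with a ≥ 1 (shape–rate) is (a−1)/b = 20/8.7 ≈ 2.299.

λ̂_MAP = 2.299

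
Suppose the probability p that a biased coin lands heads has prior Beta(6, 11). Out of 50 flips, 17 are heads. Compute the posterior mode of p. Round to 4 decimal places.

p̂_MAP = 0.3385

Prior: Beta(6, 11).
Data: 17 successes in 50 trials. The binomial likelihood contributes p^17(1−p)^33, so the posterior is Beta(6+17, 11+33) = Beta(23, 44).
For Beta(a, b) with a, b > 1 the mode is (a−1)/(a+b−2) = 22/65 ≈ 0.3385.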